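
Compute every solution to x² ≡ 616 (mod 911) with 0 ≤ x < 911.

392, 519

Since 911 ≡ 3 (mod 4), a square root of 616 is 616^((911+1)/4) = 616^228 mod 911.
Repeated squaring: 616^2≡480, 616^4≡828, 616^8≡512, 616^16≡687, 616^32≡71, 616^64≡486, 616^128≡247 (mod 911).
616^228 = 616^(128+64+32+4) ≡ 392 (mod 911).
Check: 392² = 153664 ≡ 616 (mod 911). The two roots are 392 and 519.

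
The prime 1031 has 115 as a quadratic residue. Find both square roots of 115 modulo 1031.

Since 1031 ≡ 3 (mod 4), a square root of 115 is 115^((1031+1)/4) = 115^258 mod 1031.
Repeated squaring: 115^2≡853, 115^4≡754, 115^8≡435, 115^16≡552, 115^32≡559, 115^64≡88, 115^128≡527, 115^256≡390 (mod 1031).
115^258 = 115^(256+2) ≡ 688 (mod 1031).
Check: 688² = 473344 ≡ 115 (mod 1031). The two roots are 343 and 688.

343, 688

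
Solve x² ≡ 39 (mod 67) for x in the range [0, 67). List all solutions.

21, 46

Since 67 ≡ 3 (mod 4), a square root of 39 is 39^((67+1)/4) = 39^17 mod 67.
Repeated squaring: 39^2≡47, 39^4≡65, 39^8≡4, 39^16≡16 (mod 67).
39^17 = 39^(16+1) ≡ 21 (mod 67).
Check: 21² = 441 ≡ 39 (mod 67). The two roots are 21 and 46.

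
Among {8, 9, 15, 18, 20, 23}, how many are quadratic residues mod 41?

5

(8/41) = +1 → QR.
(9/41) = +1 → QR.
(15/41) = -1 → non-residue.
(18/41) = +1 → QR.
(20/41) = +1 → QR.
(23/41) = +1 → QR.
Total quadratic residues among the 6: 5.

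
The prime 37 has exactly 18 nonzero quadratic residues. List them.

1 3 4 7 9 10 11 12 16 21 25 26 27 28 30 33 34 36

Square k = 1,…,18 (k and 37−k give the same square):
1²=1, 2²=4, 3²=9, 4²=16, 5²=25, 6²=36, 7²≡12, 8²≡27, 9²≡7, 10²≡26, 11²≡10, 12²≡33, 13²≡21, 14²≡11, 15²≡3, 16²≡34, 17²≡30, 18²≡28 (mod 37).
So the quadratic residues mod 37 are {1, 3, 4, 7, 9, 10, 11, 12, 16, 21, 25, 26, 27, 28, 30, 33, 34, 36}.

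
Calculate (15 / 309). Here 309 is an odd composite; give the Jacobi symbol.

Reciprocity: 15 ≡ 3 and 309 ≡ 1 (mod 4), so (15/309) = +(309/15).
Reduce top mod 15: now compute (9/15).
Reciprocity: 9 ≡ 1 and 15 ≡ 3 (mod 4), so (9/15) = +(15/9).
Reduce top mod 9: now compute (6/9).
Pull out 2: since 9 ≡ 1 (mod 8), (2/9) = +1.
Reciprocity: 3 ≡ 3 and 9 ≡ 1 (mod 4), so (3/9) = +(9/3).
Reduce top mod 3: now compute (0/3).
Top reduces to 0: gcd > 1, so the symbol is 0.

0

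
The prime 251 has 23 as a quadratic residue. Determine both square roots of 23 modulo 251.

104, 147

Since 251 ≡ 3 (mod 4), a square root of 23 is 23^((251+1)/4) = 23^63 mod 251.
Repeated squaring: 23^2≡27, 23^4≡227, 23^8≡74, 23^16≡205, 23^32≡108 (mod 251).
23^63 = 23^(32+16+8+4+2+1) ≡ 147 (mod 251).
Check: 147² = 21609 ≡ 23 (mod 251). The two roots are 104 and 147.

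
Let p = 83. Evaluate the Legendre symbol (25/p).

Reciprocity: 25 ≡ 1 and 83 ≡ 3 (mod 4), so (25/83) = +(83/25).
Reduce top mod 25: now compute (8/25).
Pull out 2^3: since 25 ≡ 1 (mod 8), (2/25) = +1, so (2/25)^3 = +1.
Reached (1/25) = 1. Collecting the sign flips along the way, the symbol is +1.

1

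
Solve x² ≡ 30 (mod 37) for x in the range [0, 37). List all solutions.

37 ≡ 1 (mod 4), so we find a root by search.
Trying successive values, 17² = 289 ≡ 30 (mod 37). The other root is 37 − 17 = 20.

17, 20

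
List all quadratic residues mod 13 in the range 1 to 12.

1, 3, 4, 9, 10, 12

Square k = 1,…,6 (k and 13−k give the same square):
1²=1, 2²=4, 3²=9, 4²≡3, 5²≡12, 6²≡10 (mod 13).
So the quadratic residues mod 13 are {1, 3, 4, 9, 10, 12}.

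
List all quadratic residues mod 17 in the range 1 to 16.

1 2 4 8 9 13 15 16

Square k = 1,…,8 (k and 17−k give the same square):
1²=1, 2²=4, 3²=9, 4²=16, 5²≡8, 6²≡2, 7²≡15, 8²≡13 (mod 17).
So the quadratic residues mod 17 are {1, 2, 4, 8, 9, 13, 15, 16}.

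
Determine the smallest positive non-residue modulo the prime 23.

(2/23) = +1, so 2 is a residue.
(3/23) = +1, so 3 is a residue.
(4/23) = +1, so 4 is a residue.
(5/23) = −1, so 5 is the smallest positive non-residue mod 23.

5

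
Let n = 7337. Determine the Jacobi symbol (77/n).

0

Reciprocity: 77 ≡ 1 and 7337 ≡ 1 (mod 4), so (77/7337) = +(7337/77).
Reduce top mod 77: now compute (22/77).
Pull out 2: since 77 ≡ 5 (mod 8), (2/77) = -1.
Reciprocity: 11 ≡ 3 and 77 ≡ 1 (mod 4), so (11/77) = +(77/11).
Reduce top mod 11: now compute (0/11).
Top reduces to 0: gcd > 1, so the symbol is 0.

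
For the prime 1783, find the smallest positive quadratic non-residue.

(2/1783) = +1, so 2 is a residue.
(3/1783) = −1, so 3 is the smallest positive non-residue mod 1783.

3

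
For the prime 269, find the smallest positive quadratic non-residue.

(2/269) = −1, so 2 is the smallest positive non-residue mod 269.

2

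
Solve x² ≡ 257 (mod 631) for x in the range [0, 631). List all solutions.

Since 631 ≡ 3 (mod 4), a square root of 257 is 257^((631+1)/4) = 257^158 mod 631.
Repeated squaring: 257^2≡425, 257^4≡159, 257^8≡41, 257^16≡419, 257^32≡143, 257^64≡257, 257^128≡425 (mod 631).
257^158 = 257^(128+16+8+4+2) ≡ 143 (mod 631).
Check: 143² = 20449 ≡ 257 (mod 631). The two roots are 143 and 488.

143, 488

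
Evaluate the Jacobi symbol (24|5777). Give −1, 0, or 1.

-1

Pull out 2^3: since 5777 ≡ 1 (mod 8), (2/5777) = +1, so (2/5777)^3 = +1.
Reciprocity: 3 ≡ 3 and 5777 ≡ 1 (mod 4), so (3/5777) = +(5777/3).
Reduce top mod 3: now compute (2/3).
Pull out 2: since 3 ≡ 3 (mod 8), (2/3) = -1.
Reached (1/3) = 1. Collecting the sign flips along the way, the symbol is -1.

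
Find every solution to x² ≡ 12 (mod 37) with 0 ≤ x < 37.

37 ≡ 1 (mod 4), so we find a root by search.
Trying successive values, 7² = 49 ≡ 12 (mod 37). The other root is 37 − 7 = 30.

7, 30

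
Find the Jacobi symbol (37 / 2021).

Reciprocity: 37 ≡ 1 and 2021 ≡ 1 (mod 4), so (37/2021) = +(2021/37).
Reduce top mod 37: now compute (23/37).
Reciprocity: 23 ≡ 3 and 37 ≡ 1 (mod 4), so (23/37) = +(37/23).
Reduce top mod 23: now compute (14/23).
Pull out 2: since 23 ≡ 7 (mod 8), (2/23) = +1.
Reciprocity: 7 ≡ 3 and 23 ≡ 3 (mod 4), so (7/23) = −(23/7).
Reduce top mod 7: now compute (2/7).
Pull out 2: since 7 ≡ 7 (mod 8), (2/7) = +1.
Reached (1/7) = 1. Collecting the sign flips along the way, the symbol is -1.

-1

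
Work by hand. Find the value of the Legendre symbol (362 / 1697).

Pull out 2: since 1697 ≡ 1 (mod 8), (2/1697) = +1.
Reciprocity: 181 ≡ 1 and 1697 ≡ 1 (mod 4), so (181/1697) = +(1697/181).
Reduce top mod 181: now compute (68/181).
Pull out 2^2: since 181 ≡ 5 (mod 8), (2/181) = -1, so (2/181)^2 = +1.
Reciprocity: 17 ≡ 1 and 181 ≡ 1 (mod 4), so (17/181) = +(181/17).
Reduce top mod 17: now compute (11/17).
Reciprocity: 11 ≡ 3 and 17 ≡ 1 (mod 4), so (11/17) = +(17/11).
Reduce top mod 11: now compute (6/11).
Pull out 2: since 11 ≡ 3 (mod 8), (2/11) = -1.
Reciprocity: 3 ≡ 3 and 11 ≡ 3 (mod 4), so (3/11) = −(11/3).
Reduce top mod 3: now compute (2/3).
Pull out 2: since 3 ≡ 3 (mod 8), (2/3) = -1.
Reached (1/3) = 1. Collecting the sign flips along the way, the symbol is -1.

-1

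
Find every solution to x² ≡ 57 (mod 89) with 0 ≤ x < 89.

18, 71

89 ≡ 1 (mod 4), so we find a root by search.
Trying successive values, 18² = 324 ≡ 57 (mod 89). The other root is 89 − 18 = 71.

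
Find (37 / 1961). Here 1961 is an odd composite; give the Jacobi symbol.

Reciprocity: 37 ≡ 1 and 1961 ≡ 1 (mod 4), so (37/1961) = +(1961/37).
Reduce top mod 37: now compute (0/37).
Top reduces to 0: gcd > 1, so the symbol is 0.

0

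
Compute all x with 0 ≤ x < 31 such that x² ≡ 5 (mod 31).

Since 31 ≡ 3 (mod 4), a square root of 5 is 5^((31+1)/4) = 5^8 mod 31.
Repeated squaring: 5^2≡25, 5^4≡5, 5^8≡25 (mod 31).
5^8 = 5^(8) ≡ 25 (mod 31).
Check: 25² = 625 ≡ 5 (mod 31). The two roots are 6 and 25.

6, 25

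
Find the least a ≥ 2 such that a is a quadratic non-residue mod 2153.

3

(2/2153) = +1, so 2 is a residue.
(3/2153) = −1, so 3 is the smallest positive non-residue mod 2153.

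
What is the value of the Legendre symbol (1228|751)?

First reduce: 1228 ≡ 477 (mod 751).
Reciprocity: 477 ≡ 1 and 751 ≡ 3 (mod 4), so (477/751) = +(751/477).
Reduce top mod 477: now compute (274/477).
Pull out 2: since 477 ≡ 5 (mod 8), (2/477) = -1.
Reciprocity: 137 ≡ 1 and 477 ≡ 1 (mod 4), so (137/477) = +(477/137).
Reduce top mod 137: now compute (66/137).
Pull out 2: since 137 ≡ 1 (mod 8), (2/137) = +1.
Reciprocity: 33 ≡ 1 and 137 ≡ 1 (mod 4), so (33/137) = +(137/33).
Reduce top mod 33: now compute (5/33).
Reciprocity: 5 ≡ 1 and 33 ≡ 1 (mod 4), so (5/33) = +(33/5).
Reduce top mod 5: now compute (3/5).
Reciprocity: 3 ≡ 3 and 5 ≡ 1 (mod 4), so (3/5) = +(5/3).
Reduce top mod 3: now compute (2/3).
Pull out 2: since 3 ≡ 3 (mod 8), (2/3) = -1.
Reached (1/3) = 1. Collecting the sign flips along the way, the symbol is +1.

1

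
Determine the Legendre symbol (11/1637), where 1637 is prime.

Reciprocity: 11 ≡ 3 and 1637 ≡ 1 (mod 4), so (11/1637) = +(1637/11).
Reduce top mod 11: now compute (9/11).
Reciprocity: 9 ≡ 1 and 11 ≡ 3 (mod 4), so (9/11) = +(11/9).
Reduce top mod 9: now compute (2/9).
Pull out 2: since 9 ≡ 1 (mod 8), (2/9) = +1.
Reached (1/9) = 1. Collecting the sign flips along the way, the symbol is +1.

1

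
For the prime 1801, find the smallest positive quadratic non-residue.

(2/1801) = +1, so 2 is a residue.
(3/1801) = +1, so 3 is a residue.
(4/1801) = +1, so 4 is a residue.
(5/1801) = +1, so 5 is a residue.
(6/1801) = +1, so 6 is a residue.
(7/1801) = +1, so 7 is a residue.
(8/1801) = +1, so 8 is a residue.
(9/1801) = +1, so 9 is a residue.
(10/1801) = +1, so 10 is a residue.
(11/1801) = −1, so 11 is the smallest positive non-residue mod 1801.

11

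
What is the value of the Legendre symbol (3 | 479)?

1

Reciprocity: 3 ≡ 3 and 479 ≡ 3 (mod 4), so (3/479) = −(479/3).
Reduce top mod 3: now compute (2/3).
Pull out 2: since 3 ≡ 3 (mod 8), (2/3) = -1.
Reached (1/3) = 1. Collecting the sign flips along the way, the symbol is +1.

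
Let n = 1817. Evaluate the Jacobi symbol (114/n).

1

Pull out 2: since 1817 ≡ 1 (mod 8), (2/1817) = +1.
Reciprocity: 57 ≡ 1 and 1817 ≡ 1 (mod 4), so (57/1817) = +(1817/57).
Reduce top mod 57: now compute (50/57).
Pull out 2: since 57 ≡ 1 (mod 8), (2/57) = +1.
Reciprocity: 25 ≡ 1 and 57 ≡ 1 (mod 4), so (25/57) = +(57/25).
Reduce top mod 25: now compute (7/25).
Reciprocity: 7 ≡ 3 and 25 ≡ 1 (mod 4), so (7/25) = +(25/7).
Reduce top mod 7: now compute (4/7).
Pull out 2^2: since 7 ≡ 7 (mod 8), (2/7) = +1, so (2/7)^2 = +1.
Reached (1/7) = 1. Collecting the sign flips along the way, the symbol is +1.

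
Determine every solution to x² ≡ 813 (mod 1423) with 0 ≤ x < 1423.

296, 1127

Since 1423 ≡ 3 (mod 4), a square root of 813 is 813^((1423+1)/4) = 813^356 mod 1423.
Repeated squaring: 813^2≡697, 813^4≡566, 813^8≡181, 813^16≡32, 813^32≡1024, 813^64≡1248, 813^128≡742, 813^256≡1286 (mod 1423).
813^356 = 813^(256+64+32+4) ≡ 1127 (mod 1423).
Check: 1127² = 1270129 ≡ 813 (mod 1423). The two roots are 296 and 1127.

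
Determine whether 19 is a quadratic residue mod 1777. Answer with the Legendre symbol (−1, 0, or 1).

-1

Reciprocity: 19 ≡ 3 and 1777 ≡ 1 (mod 4), so (19/1777) = +(1777/19).
Reduce top mod 19: now compute (10/19).
Pull out 2: since 19 ≡ 3 (mod 8), (2/19) = -1.
Reciprocity: 5 ≡ 1 and 19 ≡ 3 (mod 4), so (5/19) = +(19/5).
Reduce top mod 5: now compute (4/5).
Pull out 2^2: since 5 ≡ 5 (mod 8), (2/5) = -1, so (2/5)^2 = +1.
Reached (1/5) = 1. Collecting the sign flips along the way, the symbol is -1.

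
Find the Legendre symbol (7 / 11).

Reciprocity: 7 ≡ 3 and 11 ≡ 3 (mod 4), so (7/11) = −(11/7).
Reduce top mod 7: now compute (4/7).
Pull out 2^2: since 7 ≡ 7 (mod 8), (2/7) = +1, so (2/7)^2 = +1.
Reached (1/7) = 1. Collecting the sign flips along the way, the symbol is -1.

-1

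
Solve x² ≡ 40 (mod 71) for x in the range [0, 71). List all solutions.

Since 71 ≡ 3 (mod 4), a square root of 40 is 40^((71+1)/4) = 40^18 mod 71.
Repeated squaring: 40^2≡38, 40^4≡24, 40^8≡8, 40^16≡64 (mod 71).
40^18 = 40^(16+2) ≡ 18 (mod 71).
Check: 18² = 324 ≡ 40 (mod 71). The two roots are 18 and 53.

18, 53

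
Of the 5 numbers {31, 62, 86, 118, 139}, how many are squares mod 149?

3

(31/149) = +1 → QR.
(62/149) = -1 → non-residue.
(86/149) = +1 → QR.
(118/149) = +1 → QR.
(139/149) = -1 → non-residue.
Total quadratic residues among the 5: 3.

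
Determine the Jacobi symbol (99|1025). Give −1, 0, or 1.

Reciprocity: 99 ≡ 3 and 1025 ≡ 1 (mod 4), so (99/1025) = +(1025/99).
Reduce top mod 99: now compute (35/99).
Reciprocity: 35 ≡ 3 and 99 ≡ 3 (mod 4), so (35/99) = −(99/35).
Reduce top mod 35: now compute (29/35).
Reciprocity: 29 ≡ 1 and 35 ≡ 3 (mod 4), so (29/35) = +(35/29).
Reduce top mod 29: now compute (6/29).
Pull out 2: since 29 ≡ 5 (mod 8), (2/29) = -1.
Reciprocity: 3 ≡ 3 and 29 ≡ 1 (mod 4), so (3/29) = +(29/3).
Reduce top mod 3: now compute (2/3).
Pull out 2: since 3 ≡ 3 (mod 8), (2/3) = -1.
Reached (1/3) = 1. Collecting the sign flips along the way, the symbol is -1.

-1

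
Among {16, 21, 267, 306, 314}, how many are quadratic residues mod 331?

(16/331) = +1 → QR.
(21/331) = +1 → QR.
(267/331) = -1 → non-residue.
(306/331) = -1 → non-residue.
(314/331) = -1 → non-residue.
Total quadratic residues among the 5: 2.

2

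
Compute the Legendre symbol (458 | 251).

1

First reduce: 458 ≡ 207 (mod 251).
Reciprocity: 207 ≡ 3 and 251 ≡ 3 (mod 4), so (207/251) = −(251/207).
Reduce top mod 207: now compute (44/207).
Pull out 2^2: since 207 ≡ 7 (mod 8), (2/207) = +1, so (2/207)^2 = +1.
Reciprocity: 11 ≡ 3 and 207 ≡ 3 (mod 4), so (11/207) = −(207/11).
Reduce top mod 11: now compute (9/11).
Reciprocity: 9 ≡ 1 and 11 ≡ 3 (mod 4), so (9/11) = +(11/9).
Reduce top mod 9: now compute (2/9).
Pull out 2: since 9 ≡ 1 (mod 8), (2/9) = +1.
Reached (1/9) = 1. Collecting the sign flips along the way, the symbol is +1.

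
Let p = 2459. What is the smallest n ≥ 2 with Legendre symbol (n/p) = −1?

2

(2/2459) = −1, so 2 is the smallest positive non-residue mod 2459.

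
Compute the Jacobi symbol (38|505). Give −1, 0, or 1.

1

Pull out 2: since 505 ≡ 1 (mod 8), (2/505) = +1.
Reciprocity: 19 ≡ 3 and 505 ≡ 1 (mod 4), so (19/505) = +(505/19).
Reduce top mod 19: now compute (11/19).
Reciprocity: 11 ≡ 3 and 19 ≡ 3 (mod 4), so (11/19) = −(19/11).
Reduce top mod 11: now compute (8/11).
Pull out 2^3: since 11 ≡ 3 (mod 8), (2/11) = -1, so (2/11)^3 = -1.
Reached (1/11) = 1. Collecting the sign flips along the way, the symbol is +1.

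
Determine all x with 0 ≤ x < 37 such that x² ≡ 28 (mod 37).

18, 19

37 ≡ 1 (mod 4), so we find a root by search.
Trying successive values, 18² = 324 ≡ 28 (mod 37). The other root is 37 − 18 = 19.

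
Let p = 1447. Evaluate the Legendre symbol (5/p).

-1

Reciprocity: 5 ≡ 1 and 1447 ≡ 3 (mod 4), so (5/1447) = +(1447/5).
Reduce top mod 5: now compute (2/5).
Pull out 2: since 5 ≡ 5 (mod 8), (2/5) = -1.
Reached (1/5) = 1. Collecting the sign flips along the way, the symbol is -1.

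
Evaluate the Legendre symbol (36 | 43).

1

Pull out 2^2: since 43 ≡ 3 (mod 8), (2/43) = -1, so (2/43)^2 = +1.
Reciprocity: 9 ≡ 1 and 43 ≡ 3 (mod 4), so (9/43) = +(43/9).
Reduce top mod 9: now compute (7/9).
Reciprocity: 7 ≡ 3 and 9 ≡ 1 (mod 4), so (7/9) = +(9/7).
Reduce top mod 7: now compute (2/7).
Pull out 2: since 7 ≡ 7 (mod 8), (2/7) = +1.
Reached (1/7) = 1. Collecting the sign flips along the way, the symbol is +1.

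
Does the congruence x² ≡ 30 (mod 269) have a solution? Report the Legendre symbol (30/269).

1

Euler's criterion: (30/269) ≡ 30^134 (mod 269).
30^2 ≡ 93 (mod 269)
30^4 ≡ 41 (mod 269)
30^8 ≡ 67 (mod 269)
30^16 ≡ 185 (mod 269)
30^32 ≡ 62 (mod 269)
30^64 ≡ 78 (mod 269)
30^128 ≡ 166 (mod 269)
30^134 = 30^(128+4+2) ≡ 1 (mod 269).
Result is 1, so (30/269) = 1.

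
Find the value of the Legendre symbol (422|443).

1

Pull out 2: since 443 ≡ 3 (mod 8), (2/443) = -1.
Reciprocity: 211 ≡ 3 and 443 ≡ 3 (mod 4), so (211/443) = −(443/211).
Reduce top mod 211: now compute (21/211).
Reciprocity: 21 ≡ 1 and 211 ≡ 3 (mod 4), so (21/211) = +(211/21).
Reduce top mod 21: now compute (1/21).
Reached (1/21) = 1. Collecting the sign flips along the way, the symbol is +1.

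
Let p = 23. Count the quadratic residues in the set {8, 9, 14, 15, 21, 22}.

(8/23) = +1 → QR.
(9/23) = +1 → QR.
(14/23) = -1 → non-residue.
(15/23) = -1 → non-residue.
(21/23) = -1 → non-residue.
(22/23) = -1 → non-residue.
Total quadratic residues among the 6: 2.

2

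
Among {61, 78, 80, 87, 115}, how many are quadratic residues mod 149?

(61/149) = +1 → QR.
(78/149) = -1 → non-residue.
(80/149) = +1 → QR.
(87/149) = -1 → non-residue.
(115/149) = -1 → non-residue.
Total quadratic residues among the 5: 2.

2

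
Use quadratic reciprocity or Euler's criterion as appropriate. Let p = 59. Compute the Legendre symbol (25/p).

Reciprocity: 25 ≡ 1 and 59 ≡ 3 (mod 4), so (25/59) = +(59/25).
Reduce top mod 25: now compute (9/25).
Reciprocity: 9 ≡ 1 and 25 ≡ 1 (mod 4), so (9/25) = +(25/9).
Reduce top mod 9: now compute (7/9).
Reciprocity: 7 ≡ 3 and 9 ≡ 1 (mod 4), so (7/9) = +(9/7).
Reduce top mod 7: now compute (2/7).
Pull out 2: since 7 ≡ 7 (mod 8), (2/7) = +1.
Reached (1/7) = 1. Collecting the sign flips along the way, the symbol is +1.

1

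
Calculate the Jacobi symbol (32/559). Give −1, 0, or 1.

Pull out 2^5: since 559 ≡ 7 (mod 8), (2/559) = +1, so (2/559)^5 = +1.
Reached (1/559) = 1. Collecting the sign flips along the way, the symbol is +1.

1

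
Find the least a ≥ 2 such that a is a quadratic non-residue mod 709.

(2/709) = −1, so 2 is the smallest positive non-residue mod 709.

2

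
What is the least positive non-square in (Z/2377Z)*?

(2/2377) = +1, so 2 is a residue.
(3/2377) = +1, so 3 is a residue.
(4/2377) = +1, so 4 is a residue.
(5/2377) = −1, so 5 is the smallest positive non-residue mod 2377.

5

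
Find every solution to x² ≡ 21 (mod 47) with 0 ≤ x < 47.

Since 47 ≡ 3 (mod 4), a square root of 21 is 21^((47+1)/4) = 21^12 mod 47.
Repeated squaring: 21^2≡18, 21^4≡42, 21^8≡25 (mod 47).
21^12 = 21^(8+4) ≡ 16 (mod 47).
Check: 16² = 256 ≡ 21 (mod 47). The two roots are 16 and 31.

16, 31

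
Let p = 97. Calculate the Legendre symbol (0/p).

Top reduces to 0: gcd > 1, so the symbol is 0.

0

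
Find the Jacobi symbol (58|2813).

Pull out 2: since 2813 ≡ 5 (mod 8), (2/2813) = -1.
Reciprocity: 29 ≡ 1 and 2813 ≡ 1 (mod 4), so (29/2813) = +(2813/29).
Reduce top mod 29: now compute (0/29).
Top reduces to 0: gcd > 1, so the symbol is 0.

0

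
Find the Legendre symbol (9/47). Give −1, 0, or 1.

Euler's criterion: (9/47) ≡ 9^23 (mod 47).
9^2 ≡ 34 (mod 47)
9^4 ≡ 28 (mod 47)
9^8 ≡ 32 (mod 47)
9^16 ≡ 37 (mod 47)
9^23 = 9^(16+4+2+1) ≡ 1 (mod 47).
Result is 1, so (9/47) = 1.

1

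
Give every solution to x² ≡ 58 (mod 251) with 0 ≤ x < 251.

73, 178

Since 251 ≡ 3 (mod 4), a square root of 58 is 58^((251+1)/4) = 58^63 mod 251.
Repeated squaring: 58^2≡101, 58^4≡161, 58^8≡68, 58^16≡106, 58^32≡192 (mod 251).
58^63 = 58^(32+16+8+4+2+1) ≡ 73 (mod 251).
Check: 73² = 5329 ≡ 58 (mod 251). The two roots are 73 and 178.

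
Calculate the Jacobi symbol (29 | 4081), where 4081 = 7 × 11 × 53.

Reciprocity: 29 ≡ 1 and 4081 ≡ 1 (mod 4), so (29/4081) = +(4081/29).
Reduce top mod 29: now compute (21/29).
Reciprocity: 21 ≡ 1 and 29 ≡ 1 (mod 4), so (21/29) = +(29/21).
Reduce top mod 21: now compute (8/21).
Pull out 2^3: since 21 ≡ 5 (mod 8), (2/21) = -1, so (2/21)^3 = -1.
Reached (1/21) = 1. Collecting the sign flips along the way, the symbol is -1.

-1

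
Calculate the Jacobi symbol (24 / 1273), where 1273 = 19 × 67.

1

Pull out 2^3: since 1273 ≡ 1 (mod 8), (2/1273) = +1, so (2/1273)^3 = +1.
Reciprocity: 3 ≡ 3 and 1273 ≡ 1 (mod 4), so (3/1273) = +(1273/3).
Reduce top mod 3: now compute (1/3).
Reached (1/3) = 1. Collecting the sign flips along the way, the symbol is +1.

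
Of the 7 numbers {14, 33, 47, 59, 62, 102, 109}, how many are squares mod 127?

(14/127) = -1 → non-residue.
(33/127) = -1 → non-residue.
(47/127) = +1 → QR.
(59/127) = -1 → non-residue.
(62/127) = +1 → QR.
(102/127) = -1 → non-residue.
(109/127) = -1 → non-residue.
Total quadratic residues among the 7: 2.

2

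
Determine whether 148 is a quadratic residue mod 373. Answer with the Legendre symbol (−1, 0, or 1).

Euler's criterion: (148/373) ≡ 148^186 (mod 373).
148^2 ≡ 270 (mod 373)
148^4 ≡ 165 (mod 373)
148^8 ≡ 369 (mod 373)
148^16 ≡ 16 (mod 373)
148^32 ≡ 256 (mod 373)
148^64 ≡ 261 (mod 373)
148^128 ≡ 235 (mod 373)
148^186 = 148^(128+32+16+8+2) ≡ 1 (mod 373).
Result is 1, so (148/373) = 1.

1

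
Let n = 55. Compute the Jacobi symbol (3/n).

-1

Reciprocity: 3 ≡ 3 and 55 ≡ 3 (mod 4), so (3/55) = −(55/3).
Reduce top mod 3: now compute (1/3).
Reached (1/3) = 1. Collecting the sign flips along the way, the symbol is -1.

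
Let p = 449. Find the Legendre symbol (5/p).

Euler's criterion: (5/449) ≡ 5^224 (mod 449).
5^2 ≡ 25 (mod 449)
5^4 ≡ 176 (mod 449)
5^8 ≡ 444 (mod 449)
5^16 ≡ 25 (mod 449)
5^32 ≡ 176 (mod 449)
5^64 ≡ 444 (mod 449)
5^128 ≡ 25 (mod 449)
5^224 = 5^(128+64+32) ≡ 1 (mod 449).
Result is 1, so (5/449) = 1.

1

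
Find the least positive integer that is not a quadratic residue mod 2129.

(2/2129) = +1, so 2 is a residue.
(3/2129) = −1, so 3 is the smallest positive non-residue mod 2129.

3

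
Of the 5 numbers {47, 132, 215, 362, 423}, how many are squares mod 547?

(47/547) = +1 → QR.
(132/547) = -1 → non-residue.
(215/547) = +1 → QR.
(362/547) = -1 → non-residue.
(423/547) = +1 → QR.
Total quadratic residues among the 5: 3.

3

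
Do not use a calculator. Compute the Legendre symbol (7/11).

-1

Reciprocity: 7 ≡ 3 and 11 ≡ 3 (mod 4), so (7/11) = −(11/7).
Reduce top mod 7: now compute (4/7).
Pull out 2^2: since 7 ≡ 7 (mod 8), (2/7) = +1, so (2/7)^2 = +1.
Reached (1/7) = 1. Collecting the sign flips along the way, the symbol is -1.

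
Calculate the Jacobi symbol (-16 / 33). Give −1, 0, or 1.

1

First reduce: -16 ≡ 17 (mod 33).
Reciprocity: 17 ≡ 1 and 33 ≡ 1 (mod 4), so (17/33) = +(33/17).
Reduce top mod 17: now compute (16/17).
Pull out 2^4: since 17 ≡ 1 (mod 8), (2/17) = +1, so (2/17)^4 = +1.
Reached (1/17) = 1. Collecting the sign flips along the way, the symbol is +1.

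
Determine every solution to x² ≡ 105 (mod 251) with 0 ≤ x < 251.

119, 132

Since 251 ≡ 3 (mod 4), a square root of 105 is 105^((251+1)/4) = 105^63 mod 251.
Repeated squaring: 105^2≡232, 105^4≡110, 105^8≡52, 105^16≡194, 105^32≡237 (mod 251).
105^63 = 105^(32+16+8+4+2+1) ≡ 119 (mod 251).
Check: 119² = 14161 ≡ 105 (mod 251). The two roots are 119 and 132.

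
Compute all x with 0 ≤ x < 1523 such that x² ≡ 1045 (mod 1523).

139, 1384

Since 1523 ≡ 3 (mod 4), a square root of 1045 is 1045^((1523+1)/4) = 1045^381 mod 1523.
Repeated squaring: 1045^2≡34, 1045^4≡1156, 1045^8≡665, 1045^16≡555, 1045^32≡379, 1045^64≡479, 1045^128≡991, 1045^256≡1269 (mod 1523).
1045^381 = 1045^(256+64+32+16+8+4+1) ≡ 139 (mod 1523).
Check: 139² = 19321 ≡ 1045 (mod 1523). The two roots are 139 and 1384.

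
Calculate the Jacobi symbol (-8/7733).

First reduce: -8 ≡ 7725 (mod 7733).
Reciprocity: 7725 ≡ 1 and 7733 ≡ 1 (mod 4), so (7725/7733) = +(7733/7725).
Reduce top mod 7725: now compute (8/7725).
Pull out 2^3: since 7725 ≡ 5 (mod 8), (2/7725) = -1, so (2/7725)^3 = -1.
Reached (1/7725) = 1. Collecting the sign flips along the way, the symbol is -1.

-1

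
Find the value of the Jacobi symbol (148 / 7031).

Pull out 2^2: since 7031 ≡ 7 (mod 8), (2/7031) = +1, so (2/7031)^2 = +1.
Reciprocity: 37 ≡ 1 and 7031 ≡ 3 (mod 4), so (37/7031) = +(7031/37).
Reduce top mod 37: now compute (1/37).
Reached (1/37) = 1. Collecting the sign flips along the way, the symbol is +1.

1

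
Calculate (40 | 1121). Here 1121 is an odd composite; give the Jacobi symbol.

Pull out 2^3: since 1121 ≡ 1 (mod 8), (2/1121) = +1, so (2/1121)^3 = +1.
Reciprocity: 5 ≡ 1 and 1121 ≡ 1 (mod 4), so (5/1121) = +(1121/5).
Reduce top mod 5: now compute (1/5).
Reached (1/5) = 1. Collecting the sign flips along the way, the symbol is +1.

1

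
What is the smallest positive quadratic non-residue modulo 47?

5

(2/47) = +1, so 2 is a residue.
(3/47) = +1, so 3 is a residue.
(4/47) = +1, so 4 is a residue.
(5/47) = −1, so 5 is the smallest positive non-residue mod 47.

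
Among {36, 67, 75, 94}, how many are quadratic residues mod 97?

3

(36/97) = +1 → QR.
(67/97) = -1 → non-residue.
(75/97) = +1 → QR.
(94/97) = +1 → QR.
Total quadratic residues among the 4: 3.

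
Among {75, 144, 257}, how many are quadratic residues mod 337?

2

(75/337) = +1 → QR.
(144/337) = +1 → QR.
(257/337) = -1 → non-residue.
Total quadratic residues among the 3: 2.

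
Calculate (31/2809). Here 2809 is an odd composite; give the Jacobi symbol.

Reciprocity: 31 ≡ 3 and 2809 ≡ 1 (mod 4), so (31/2809) = +(2809/31).
Reduce top mod 31: now compute (19/31).
Reciprocity: 19 ≡ 3 and 31 ≡ 3 (mod 4), so (19/31) = −(31/19).
Reduce top mod 19: now compute (12/19).
Pull out 2^2: since 19 ≡ 3 (mod 8), (2/19) = -1, so (2/19)^2 = +1.
Reciprocity: 3 ≡ 3 and 19 ≡ 3 (mod 4), so (3/19) = −(19/3).
Reduce top mod 3: now compute (1/3).
Reached (1/3) = 1. Collecting the sign flips along the way, the symbol is +1.

1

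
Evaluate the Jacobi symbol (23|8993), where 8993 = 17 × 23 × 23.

0

Reciprocity: 23 ≡ 3 and 8993 ≡ 1 (mod 4), so (23/8993) = +(8993/23).
Reduce top mod 23: now compute (0/23).
Top reduces to 0: gcd > 1, so the symbol is 0.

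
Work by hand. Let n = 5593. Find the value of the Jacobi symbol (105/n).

Reciprocity: 105 ≡ 1 and 5593 ≡ 1 (mod 4), so (105/5593) = +(5593/105).
Reduce top mod 105: now compute (28/105).
Pull out 2^2: since 105 ≡ 1 (mod 8), (2/105) = +1, so (2/105)^2 = +1.
Reciprocity: 7 ≡ 3 and 105 ≡ 1 (mod 4), so (7/105) = +(105/7).
Reduce top mod 7: now compute (0/7).
Top reduces to 0: gcd > 1, so the symbol is 0.

0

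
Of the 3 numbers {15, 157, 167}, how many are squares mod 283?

(15/283) = +1 → QR.
(157/283) = +1 → QR.
(167/283) = -1 → non-residue.
Total quadratic residues among the 3: 2.

2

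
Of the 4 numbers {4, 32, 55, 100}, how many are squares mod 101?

2

(4/101) = +1 → QR.
(32/101) = -1 → non-residue.
(55/101) = -1 → non-residue.
(100/101) = +1 → QR.
Total quadratic residues among the 4: 2.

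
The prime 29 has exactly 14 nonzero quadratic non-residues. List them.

2,3,8,10,11,12,14,15,17,18,19,21,26,27

Square k = 1,…,14 (k and 29−k give the same square):
1²=1, 2²=4, 3²=9, 4²=16, 5²=25, 6²≡7, 7²≡20, 8²≡6, 9²≡23, 10²≡13, 11²≡5, 12²≡28, 13²≡24, 14²≡22 (mod 29).
The residues are {1, 4, 5, 6, 7, 9, 13, 16, 20, 22, 23, 24, 25, 28}; the non-residues are the remaining 14 nonzero classes.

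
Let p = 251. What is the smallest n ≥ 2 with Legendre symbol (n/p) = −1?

2

(2/251) = −1, so 2 is the smallest positive non-residue mod 251.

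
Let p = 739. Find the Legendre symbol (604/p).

Euler's criterion: (604/739) ≡ 604^369 (mod 739).
604^2 ≡ 489 (mod 739)
604^4 ≡ 424 (mod 739)
604^8 ≡ 199 (mod 739)
604^16 ≡ 434 (mod 739)
604^32 ≡ 650 (mod 739)
604^64 ≡ 531 (mod 739)
604^128 ≡ 402 (mod 739)
604^256 ≡ 502 (mod 739)
604^369 = 604^(256+64+32+16+1) ≡ 1 (mod 739).
Result is 1, so (604/739) = 1.

1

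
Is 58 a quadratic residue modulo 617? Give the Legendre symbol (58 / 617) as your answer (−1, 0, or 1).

-1

Euler's criterion: (58/617) ≡ 58^308 (mod 617).
58^2 ≡ 279 (mod 617)
58^4 ≡ 99 (mod 617)
58^8 ≡ 546 (mod 617)
58^16 ≡ 105 (mod 617)
58^32 ≡ 536 (mod 617)
58^64 ≡ 391 (mod 617)
58^128 ≡ 482 (mod 617)
58^256 ≡ 332 (mod 617)
58^308 = 58^(256+32+16+4) ≡ 616 (mod 617).
Result is 616 ≡ −1, so (58/617) = −1.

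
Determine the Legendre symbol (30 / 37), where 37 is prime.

Euler's criterion: (30/37) ≡ 30^18 (mod 37).
30^2 ≡ 12 (mod 37)
30^4 ≡ 33 (mod 37)
30^8 ≡ 16 (mod 37)
30^16 ≡ 34 (mod 37)
30^18 = 30^(16+2) ≡ 1 (mod 37).
Result is 1, so (30/37) = 1.

1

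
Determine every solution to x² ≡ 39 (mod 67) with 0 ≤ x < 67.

21, 46

Since 67 ≡ 3 (mod 4), a square root of 39 is 39^((67+1)/4) = 39^17 mod 67.
Repeated squaring: 39^2≡47, 39^4≡65, 39^8≡4, 39^16≡16 (mod 67).
39^17 = 39^(16+1) ≡ 21 (mod 67).
Check: 21² = 441 ≡ 39 (mod 67). The two roots are 21 and 46.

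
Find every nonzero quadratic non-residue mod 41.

Square k = 1,…,20 (k and 41−k give the same square):
1²=1, 2²=4, 3²=9, 4²=16, 5²=25, 6²=36, 7²≡8, 8²≡23, 9²≡40, 10²≡18, 11²≡39, 12²≡21, 13²≡5, 14²≡32, 15²≡20, 16²≡10, 17²≡2, 18²≡37, 19²≡33, 20²≡31 (mod 41).
The residues are {1, 2, 4, 5, 8, 9, 10, 16, 18, 20, 21, 23, 25, 31, 32, 33, 36, 37, 39, 40}; the non-residues are the remaining 20 nonzero classes.

3,6,7,11,12,13,14,15,17,19,22,24,26,27,28,29,30,34,35,38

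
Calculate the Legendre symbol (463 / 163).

-1

Euler's criterion: (463/163) ≡ 137^81 (mod 163).
137^2 ≡ 24 (mod 163)
137^4 ≡ 87 (mod 163)
137^8 ≡ 71 (mod 163)
137^16 ≡ 151 (mod 163)
137^32 ≡ 144 (mod 163)
137^64 ≡ 35 (mod 163)
137^81 = 137^(64+16+1) ≡ 162 (mod 163).
Result is 162 ≡ −1, so (463/163) = −1.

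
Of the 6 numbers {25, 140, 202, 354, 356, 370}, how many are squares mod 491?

(25/491) = +1 → QR.
(140/491) = -1 → non-residue.
(202/491) = -1 → non-residue.
(354/491) = +1 → QR.
(356/491) = -1 → non-residue.
(370/491) = -1 → non-residue.
Total quadratic residues among the 6: 2.

2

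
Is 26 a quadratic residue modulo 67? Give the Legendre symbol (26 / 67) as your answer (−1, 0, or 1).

1

Pull out 2: since 67 ≡ 3 (mod 8), (2/67) = -1.
Reciprocity: 13 ≡ 1 and 67 ≡ 3 (mod 4), so (13/67) = +(67/13).
Reduce top mod 13: now compute (2/13).
Pull out 2: since 13 ≡ 5 (mod 8), (2/13) = -1.
Reached (1/13) = 1. Collecting the sign flips along the way, the symbol is +1.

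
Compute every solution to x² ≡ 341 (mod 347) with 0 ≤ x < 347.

Since 347 ≡ 3 (mod 4), a square root of 341 is 341^((347+1)/4) = 341^87 mod 347.
Repeated squaring: 341^2≡36, 341^4≡255, 341^8≡136, 341^16≡105, 341^32≡268, 341^64≡342 (mod 347).
341^87 = 341^(64+16+4+2+1) ≡ 102 (mod 347).
Check: 102² = 10404 ≡ 341 (mod 347). The two roots are 102 and 245.

102, 245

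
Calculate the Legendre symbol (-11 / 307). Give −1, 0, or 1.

-1

First reduce: -11 ≡ 296 (mod 307).
Pull out 2^3: since 307 ≡ 3 (mod 8), (2/307) = -1, so (2/307)^3 = -1.
Reciprocity: 37 ≡ 1 and 307 ≡ 3 (mod 4), so (37/307) = +(307/37).
Reduce top mod 37: now compute (11/37).
Reciprocity: 11 ≡ 3 and 37 ≡ 1 (mod 4), so (11/37) = +(37/11).
Reduce top mod 11: now compute (4/11).
Pull out 2^2: since 11 ≡ 3 (mod 8), (2/11) = -1, so (2/11)^2 = +1.
Reached (1/11) = 1. Collecting the sign flips along the way, the symbol is -1.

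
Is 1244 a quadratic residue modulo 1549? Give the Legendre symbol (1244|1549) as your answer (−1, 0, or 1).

Pull out 2^2: since 1549 ≡ 5 (mod 8), (2/1549) = -1, so (2/1549)^2 = +1.
Reciprocity: 311 ≡ 3 and 1549 ≡ 1 (mod 4), so (311/1549) = +(1549/311).
Reduce top mod 311: now compute (305/311).
Reciprocity: 305 ≡ 1 and 311 ≡ 3 (mod 4), so (305/311) = +(311/305).
Reduce top mod 305: now compute (6/305).
Pull out 2: since 305 ≡ 1 (mod 8), (2/305) = +1.
Reciprocity: 3 ≡ 3 and 305 ≡ 1 (mod 4), so (3/305) = +(305/3).
Reduce top mod 3: now compute (2/3).
Pull out 2: since 3 ≡ 3 (mod 8), (2/3) = -1.
Reached (1/3) = 1. Collecting the sign flips along the way, the symbol is -1.

-1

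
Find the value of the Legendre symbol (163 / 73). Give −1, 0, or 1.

-1

First reduce: 163 ≡ 17 (mod 73).
Reciprocity: 17 ≡ 1 and 73 ≡ 1 (mod 4), so (17/73) = +(73/17).
Reduce top mod 17: now compute (5/17).
Reciprocity: 5 ≡ 1 and 17 ≡ 1 (mod 4), so (5/17) = +(17/5).
Reduce top mod 5: now compute (2/5).
Pull out 2: since 5 ≡ 5 (mod 8), (2/5) = -1.
Reached (1/5) = 1. Collecting the sign flips along the way, the symbol is -1.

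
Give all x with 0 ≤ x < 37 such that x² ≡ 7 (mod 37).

9, 28

37 ≡ 1 (mod 4), so we find a root by search.
Trying successive values, 9² = 81 ≡ 7 (mod 37). The other root is 37 − 9 = 28.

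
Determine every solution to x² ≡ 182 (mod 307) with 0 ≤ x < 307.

Since 307 ≡ 3 (mod 4), a square root of 182 is 182^((307+1)/4) = 182^77 mod 307.
Repeated squaring: 182^2≡275, 182^4≡103, 182^8≡171, 182^16≡76, 182^32≡250, 182^64≡179 (mod 307).
182^77 = 182^(64+8+4+1) ≡ 113 (mod 307).
Check: 113² = 12769 ≡ 182 (mod 307). The two roots are 113 and 194.

113, 194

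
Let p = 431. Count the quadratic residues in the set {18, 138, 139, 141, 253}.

4

(18/431) = +1 → QR.
(138/431) = +1 → QR.
(139/431) = +1 → QR.
(141/431) = -1 → non-residue.
(253/431) = +1 → QR.
Total quadratic residues among the 5: 4.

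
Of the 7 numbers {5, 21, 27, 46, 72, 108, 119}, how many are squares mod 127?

2

(5/127) = -1 → non-residue.
(21/127) = +1 → QR.
(27/127) = -1 → non-residue.
(46/127) = -1 → non-residue.
(72/127) = +1 → QR.
(108/127) = -1 → non-residue.
(119/127) = -1 → non-residue.
Total quadratic residues among the 7: 2.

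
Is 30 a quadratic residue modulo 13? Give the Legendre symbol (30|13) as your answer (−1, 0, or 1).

1

First reduce: 30 ≡ 4 (mod 13).
Pull out 2^2: since 13 ≡ 5 (mod 8), (2/13) = -1, so (2/13)^2 = +1.
Reached (1/13) = 1. Collecting the sign flips along the way, the symbol is +1.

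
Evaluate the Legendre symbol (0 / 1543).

0

Top reduces to 0: gcd > 1, so the symbol is 0.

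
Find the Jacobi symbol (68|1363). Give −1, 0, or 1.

Pull out 2^2: since 1363 ≡ 3 (mod 8), (2/1363) = -1, so (2/1363)^2 = +1.
Reciprocity: 17 ≡ 1 and 1363 ≡ 3 (mod 4), so (17/1363) = +(1363/17).
Reduce top mod 17: now compute (3/17).
Reciprocity: 3 ≡ 3 and 17 ≡ 1 (mod 4), so (3/17) = +(17/3).
Reduce top mod 3: now compute (2/3).
Pull out 2: since 3 ≡ 3 (mod 8), (2/3) = -1.
Reached (1/3) = 1. Collecting the sign flips along the way, the symbol is -1.

-1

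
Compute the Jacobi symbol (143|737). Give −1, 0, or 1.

Reciprocity: 143 ≡ 3 and 737 ≡ 1 (mod 4), so (143/737) = +(737/143).
Reduce top mod 143: now compute (22/143).
Pull out 2: since 143 ≡ 7 (mod 8), (2/143) = +1.
Reciprocity: 11 ≡ 3 and 143 ≡ 3 (mod 4), so (11/143) = −(143/11).
Reduce top mod 11: now compute (0/11).
Top reduces to 0: gcd > 1, so the symbol is 0.

0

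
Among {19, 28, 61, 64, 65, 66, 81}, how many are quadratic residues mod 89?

2

(19/89) = -1 → non-residue.
(28/89) = -1 → non-residue.
(61/89) = -1 → non-residue.
(64/89) = +1 → QR.
(65/89) = -1 → non-residue.
(66/89) = -1 → non-residue.
(81/89) = +1 → QR.
Total quadratic residues among the 7: 2.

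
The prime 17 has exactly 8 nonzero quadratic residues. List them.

Square k = 1,…,8 (k and 17−k give the same square):
1²=1, 2²=4, 3²=9, 4²=16, 5²≡8, 6²≡2, 7²≡15, 8²≡13 (mod 17).
So the quadratic residues mod 17 are {1, 2, 4, 8, 9, 13, 15, 16}.

1 2 4 8 9 13 15 16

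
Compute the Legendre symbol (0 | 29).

Top reduces to 0: gcd > 1, so the symbol is 0.

0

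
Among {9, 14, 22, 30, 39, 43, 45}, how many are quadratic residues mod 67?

4

(9/67) = +1 → QR.
(14/67) = +1 → QR.
(22/67) = +1 → QR.
(30/67) = -1 → non-residue.
(39/67) = +1 → QR.
(43/67) = -1 → non-residue.
(45/67) = -1 → non-residue.
Total quadratic residues among the 7: 4.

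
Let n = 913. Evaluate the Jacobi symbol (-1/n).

First reduce: -1 ≡ 912 (mod 913).
Pull out 2^4: since 913 ≡ 1 (mod 8), (2/913) = +1, so (2/913)^4 = +1.
Reciprocity: 57 ≡ 1 and 913 ≡ 1 (mod 4), so (57/913) = +(913/57).
Reduce top mod 57: now compute (1/57).
Reached (1/57) = 1. Collecting the sign flips along the way, the symbol is +1.

1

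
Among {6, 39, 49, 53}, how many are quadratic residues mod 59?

2

(6/59) = -1 → non-residue.
(39/59) = -1 → non-residue.
(49/59) = +1 → QR.
(53/59) = +1 → QR.
Total quadratic residues among the 4: 2.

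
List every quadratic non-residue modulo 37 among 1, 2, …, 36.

2,5,6,8,13,14,15,17,18,19,20,22,23,24,29,31,32,35

Square k = 1,…,18 (k and 37−k give the same square):
1²=1, 2²=4, 3²=9, 4²=16, 5²=25, 6²=36, 7²≡12, 8²≡27, 9²≡7, 10²≡26, 11²≡10, 12²≡33, 13²≡21, 14²≡11, 15²≡3, 16²≡34, 17²≡30, 18²≡28 (mod 37).
The residues are {1, 3, 4, 7, 9, 10, 11, 12, 16, 21, 25, 26, 27, 28, 30, 33, 34, 36}; the non-residues are the remaining 18 nonzero classes.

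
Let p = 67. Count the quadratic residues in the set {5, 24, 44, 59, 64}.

(5/67) = -1 → non-residue.
(24/67) = +1 → QR.
(44/67) = -1 → non-residue.
(59/67) = +1 → QR.
(64/67) = +1 → QR.
Total quadratic residues among the 5: 3.

3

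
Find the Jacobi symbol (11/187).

0

Reciprocity: 11 ≡ 3 and 187 ≡ 3 (mod 4), so (11/187) = −(187/11).
Reduce top mod 11: now compute (0/11).
Top reduces to 0: gcd > 1, so the symbol is 0.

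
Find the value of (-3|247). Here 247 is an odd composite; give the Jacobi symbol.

1

First reduce: -3 ≡ 244 (mod 247).
Pull out 2^2: since 247 ≡ 7 (mod 8), (2/247) = +1, so (2/247)^2 = +1.
Reciprocity: 61 ≡ 1 and 247 ≡ 3 (mod 4), so (61/247) = +(247/61).
Reduce top mod 61: now compute (3/61).
Reciprocity: 3 ≡ 3 and 61 ≡ 1 (mod 4), so (3/61) = +(61/3).
Reduce top mod 3: now compute (1/3).
Reached (1/3) = 1. Collecting the sign flips along the way, the symbol is +1.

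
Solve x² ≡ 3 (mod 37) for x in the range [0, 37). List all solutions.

37 ≡ 1 (mod 4), so we find a root by search.
Trying successive values, 15² = 225 ≡ 3 (mod 37). The other root is 37 − 15 = 22.

15, 22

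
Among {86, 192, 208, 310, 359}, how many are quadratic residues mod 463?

2

(86/463) = +1 → QR.
(192/463) = -1 → non-residue.
(208/463) = -1 → non-residue.
(310/463) = -1 → non-residue.
(359/463) = +1 → QR.
Total quadratic residues among the 5: 2.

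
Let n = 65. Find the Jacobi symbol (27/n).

-1

Reciprocity: 27 ≡ 3 and 65 ≡ 1 (mod 4), so (27/65) = +(65/27).
Reduce top mod 27: now compute (11/27).
Reciprocity: 11 ≡ 3 and 27 ≡ 3 (mod 4), so (11/27) = −(27/11).
Reduce top mod 11: now compute (5/11).
Reciprocity: 5 ≡ 1 and 11 ≡ 3 (mod 4), so (5/11) = +(11/5).
Reduce top mod 5: now compute (1/5).
Reached (1/5) = 1. Collecting the sign flips along the way, the symbol is -1.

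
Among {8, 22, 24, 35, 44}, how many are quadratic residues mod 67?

3

(8/67) = -1 → non-residue.
(22/67) = +1 → QR.
(24/67) = +1 → QR.
(35/67) = +1 → QR.
(44/67) = -1 → non-residue.
Total quadratic residues among the 5: 3.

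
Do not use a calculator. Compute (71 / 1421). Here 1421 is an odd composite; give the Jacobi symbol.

Reciprocity: 71 ≡ 3 and 1421 ≡ 1 (mod 4), so (71/1421) = +(1421/71).
Reduce top mod 71: now compute (1/71).
Reached (1/71) = 1. Collecting the sign flips along the way, the symbol is +1.

1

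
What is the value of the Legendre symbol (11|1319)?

Reciprocity: 11 ≡ 3 and 1319 ≡ 3 (mod 4), so (11/1319) = −(1319/11).
Reduce top mod 11: now compute (10/11).
Pull out 2: since 11 ≡ 3 (mod 8), (2/11) = -1.
Reciprocity: 5 ≡ 1 and 11 ≡ 3 (mod 4), so (5/11) = +(11/5).
Reduce top mod 5: now compute (1/5).
Reached (1/5) = 1. Collecting the sign flips along the way, the symbol is +1.

1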